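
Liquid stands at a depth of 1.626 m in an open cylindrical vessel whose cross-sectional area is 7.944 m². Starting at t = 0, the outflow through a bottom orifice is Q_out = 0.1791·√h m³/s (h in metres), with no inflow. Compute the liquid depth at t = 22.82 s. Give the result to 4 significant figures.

A dh/dt = −Q_out = −0.1791 √h.
This is separable: 2 d(√h)/dt = −0.1791/A, so √h = √h₀ − (0.1791/(2A)) t.
√h = √1.626 − 0.1791·22.82/(2·7.944) = 1.27515 − 0.257242 = 1.01790.
h = 1.01790² = 1.03613 m.

1.036 m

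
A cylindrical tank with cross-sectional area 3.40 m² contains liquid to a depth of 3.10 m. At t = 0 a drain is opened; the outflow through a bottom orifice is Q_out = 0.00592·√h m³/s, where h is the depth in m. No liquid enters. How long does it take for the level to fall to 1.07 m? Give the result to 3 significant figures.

With no inflow, A dh/dt = −0.00592 √h.
Separate and integrate: 2(√h − √h₀) = −(0.00592/A) t.
t = 2A(√h₀ − √h)/0.00592 = 2·3.40·(√3.10 − √1.07)/0.00592
  = 6.8000 × (1.7607 − 1.0344) / 0.00592 = 834.23 s.

834 s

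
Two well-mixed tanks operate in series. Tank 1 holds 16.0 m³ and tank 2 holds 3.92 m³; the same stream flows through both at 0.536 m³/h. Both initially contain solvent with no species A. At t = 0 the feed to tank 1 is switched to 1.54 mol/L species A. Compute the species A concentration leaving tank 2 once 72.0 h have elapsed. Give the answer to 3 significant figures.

1.36 mol/L

Time constants: τᵢ = Vᵢ/Q for each well-mixed tank.
τ₁ = 16.0/0.536 = 29.851 h; τ₂ = 3.92/0.536 = 7.3134 h.
Solving the cascade with C₁(0)=C₂(0)=0 gives C₂(t) = C_in[1 − (τ₁ e^(−t/τ₁) − τ₂ e^(−t/τ₂))/(τ₁ − τ₂)].
At t = 72.0: e^(−t/τ₁) = 0.089636, e^(−t/τ₂) = 5.3017e-05.
C₂ = 1.54·[1 − (29.851·0.089636 − 7.3134·5.3017e-05)/(22.537)] = 1.54·0.88129 = 1.3572 mol/L.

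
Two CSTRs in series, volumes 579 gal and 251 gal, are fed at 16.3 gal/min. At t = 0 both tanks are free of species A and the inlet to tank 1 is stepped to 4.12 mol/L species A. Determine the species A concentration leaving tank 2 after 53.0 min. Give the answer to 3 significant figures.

Time constants: τᵢ = Vᵢ/Q for each well-mixed tank.
τ₁ = 579/16.3 = 35.521 min; τ₂ = 251/16.3 = 15.399 min.
Tank 1: C₁ = C_in(1 − e^(−t/τ₁)). Tank 2 (τ₁ ≠ τ₂): C₂ = C_in[1 − (τ₁ e^(−t/τ₁) − τ₂ e^(−t/τ₂))/(τ₁ − τ₂)].
At t = 53.0: e^(−t/τ₁) = 0.22491, e^(−t/τ₂) = 0.032006.
C₂ = 4.12·[1 − (35.521·0.22491 − 15.399·0.032006)/(20.123)] = 4.12·0.62747 = 2.5852 mol/L.

2.59 mol/L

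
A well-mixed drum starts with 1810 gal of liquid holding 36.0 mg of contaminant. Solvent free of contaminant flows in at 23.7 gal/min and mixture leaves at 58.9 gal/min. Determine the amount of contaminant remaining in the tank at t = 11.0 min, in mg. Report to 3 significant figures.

24.1 mg

Total volume: dV/dt = Q_in − Q_out = -35.200 gal/min, so V(t) = 1810 − 35.200 t and V(11.0) = 1422.8 gal.
Species balance (pure solvent in): dm/dt = −Q_out · m/V(t).
Separate: dm/m = −Q_out dt/V(t) ⇒ ln(m/m₀) = −(Q_out/(Q_in−Q_out)) ln(V/V₀).
m = m₀ (V₀/V)^(Q_out/(Q_in−Q_out)) = 36.0 × (1810/1422.8)^(-1.6733) = 24.065 mg.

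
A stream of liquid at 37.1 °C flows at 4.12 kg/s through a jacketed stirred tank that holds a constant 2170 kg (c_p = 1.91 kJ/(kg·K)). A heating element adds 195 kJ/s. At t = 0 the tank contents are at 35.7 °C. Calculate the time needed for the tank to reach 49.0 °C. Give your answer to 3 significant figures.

374 s

Heat balance on the well-mixed liquid: M c_p dT/dt = ṁ c_p (T_in − T) + 195.
τ = M/ṁ = 526.70 s; T_ss = T_in + Q̇/(ṁ c_p) = 61.880 °C.
T(t) = T_ss + (T₀ − T_ss) e^(−t/τ). Set T = 49.0:
e^(−t/τ) = (49.0 − 61.880)/(35.7 − 61.880) = 0.49198
t = −526.70 · ln(0.49198) = 373.59 s.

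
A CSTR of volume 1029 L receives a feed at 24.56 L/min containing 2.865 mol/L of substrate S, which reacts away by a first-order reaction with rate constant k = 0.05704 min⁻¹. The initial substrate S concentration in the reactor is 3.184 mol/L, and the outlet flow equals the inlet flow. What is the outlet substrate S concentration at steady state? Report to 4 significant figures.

V dC/dt = Q(C_in − C) − k V C.
Steady state (dC/dt = 0): C_ss = Q C_in/(Q + kV) = C_in/(1 + kV/Q).
C_ss = 24.56·2.865/(24.56 + 0.05704·1029) = 70.3644/83.2542 = 0.845176 mol/L.

0.8452 mol/L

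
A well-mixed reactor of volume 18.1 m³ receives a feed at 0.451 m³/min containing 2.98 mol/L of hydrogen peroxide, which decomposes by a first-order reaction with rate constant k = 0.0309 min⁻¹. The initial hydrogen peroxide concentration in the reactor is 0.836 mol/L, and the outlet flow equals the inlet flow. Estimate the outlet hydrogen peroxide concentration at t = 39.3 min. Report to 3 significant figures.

1.28 mol/L

V dC/dt = Q(C_in − C) − k V C.
dC/dt = (Q/V) C_in − (Q/V + k) C; effective rate a = Q/V + k = 0.024917 + 0.0309 = 0.055817 min⁻¹.
C_ss = Q C_in/(Q + kV) = 1.3303 mol/L; C(t) = C_ss + (C₀ − C_ss) e^(−a t).
C(39.3) = 1.3303 + (-0.49429)·e^(−0.055817·39.3) = 1.3303 + (-0.49429)·0.11151 = 1.2752 mol/L.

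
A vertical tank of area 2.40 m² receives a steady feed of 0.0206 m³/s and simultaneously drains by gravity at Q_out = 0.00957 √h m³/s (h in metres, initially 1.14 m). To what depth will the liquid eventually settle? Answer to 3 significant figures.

4.63 m

Volume balance on the tank: A dh/dt = Q_in − 0.00957 √h. At steady state dh/dt = 0:
Q_in = 0.00957 √h_ss ⇒ √h_ss = 0.0206/0.00957 = 2.1526.
h_ss = 2.1526² = 4.6335 m. (Since h₀ = 1.14 m < h_ss, the level will rise toward this value.)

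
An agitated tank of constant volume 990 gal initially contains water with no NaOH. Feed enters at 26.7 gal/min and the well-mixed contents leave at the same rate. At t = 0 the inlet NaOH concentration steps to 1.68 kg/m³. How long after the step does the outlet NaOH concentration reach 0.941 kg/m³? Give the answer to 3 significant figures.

Species balance: V dC/dt = Q(C_in − C) ⇒ τ = V/Q = 37.079 min.
C(t) = C_in + (C₀ − C_in) e^(−t/τ). Set C = 0.941 and solve for t:
e^(−t/τ) = (C − C_in)/(C₀ − C_in) = (0.941 − 1.68)/(0 − 1.68) = 0.43988
t = −τ ln(…) = 37.079 × 0.82125 = 30.451 min.

30.5 min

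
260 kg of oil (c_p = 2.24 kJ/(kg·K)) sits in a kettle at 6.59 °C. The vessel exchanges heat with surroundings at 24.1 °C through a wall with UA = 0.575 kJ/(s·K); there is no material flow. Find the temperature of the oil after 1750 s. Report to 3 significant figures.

21.0 °C

Energy balance: M c_p dT/dt = −UA(T − T_amb).
dT/dt = (T_ss − T)/τ with T_ss = T_amb = 24.100 °C, τ = M c_p/UA = 260·2.24/0.575 = 1012.9 s.
T approaches T_ss exponentially: T(t) = T_ss + (T₀ − T_ss) e^(−t/τ).
T(1750) = 24.100 + (-17.510)·0.17768 = 20.989 °C.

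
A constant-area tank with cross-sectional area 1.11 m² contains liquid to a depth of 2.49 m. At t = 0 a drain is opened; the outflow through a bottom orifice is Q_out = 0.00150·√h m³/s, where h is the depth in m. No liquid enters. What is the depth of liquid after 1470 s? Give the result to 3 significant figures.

0.342 m

A dh/dt = −Q_out = −0.00150 √h.
Separate and integrate: 2(√h − √h₀) = −(0.00150/A) t.
√h = √2.49 − 0.00150·1470/(2·1.11) = 1.5780 − 0.99324 = 0.58473.
h = 0.58473² = 0.34191 m.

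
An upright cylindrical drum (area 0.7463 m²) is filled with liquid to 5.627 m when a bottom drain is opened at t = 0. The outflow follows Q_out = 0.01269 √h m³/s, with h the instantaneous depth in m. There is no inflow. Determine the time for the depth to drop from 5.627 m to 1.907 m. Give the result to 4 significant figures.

With no inflow, A dh/dt = −0.01269 √h.
This is separable: 2 d(√h)/dt = −0.01269/A, so √h = √h₀ − (0.01269/(2A)) t.
t = 2A(√h₀ − √h)/0.01269 = 2·0.7463·(√5.627 − √1.907)/0.01269
  = 1.49260 × (2.37213 − 1.38094) / 0.01269 = 116.584 s.

116.6 s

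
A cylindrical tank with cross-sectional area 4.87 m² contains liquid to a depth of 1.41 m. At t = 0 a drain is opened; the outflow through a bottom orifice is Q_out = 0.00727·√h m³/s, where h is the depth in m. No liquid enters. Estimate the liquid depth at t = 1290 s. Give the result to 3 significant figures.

0.0504 m

Mass balance (ρ constant): A dh/dt = −0.00727 √h.
This is separable: 2 d(√h)/dt = −0.00727/A, so √h = √h₀ − (0.00727/(2A)) t.
√h = √1.41 − 0.00727·1290/(2·4.87) = 1.1874 − 0.96286 = 0.22457.
h = 0.22457² = 0.050432 m.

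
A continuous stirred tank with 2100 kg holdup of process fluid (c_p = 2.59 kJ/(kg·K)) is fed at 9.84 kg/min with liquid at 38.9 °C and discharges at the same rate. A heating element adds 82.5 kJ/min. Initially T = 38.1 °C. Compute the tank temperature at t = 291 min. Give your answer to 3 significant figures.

M c_p dT/dt = ṁ c_p (T_in − T) + Q̇.
τ = M/ṁ = 213.41 min; T_ss = T_in + Q̇/(ṁ c_p) = 38.9 + 82.5/(9.84·2.59) = 42.137 °C.
Integrating: T(t) = T_ss + (T₀ − T_ss) e^(−t/τ).
T(291) = 42.137 + (-4.0371)·e^(−291/213.41) = 42.137 + (-4.0371)·0.25575 = 41.105 °C.

41.1 °C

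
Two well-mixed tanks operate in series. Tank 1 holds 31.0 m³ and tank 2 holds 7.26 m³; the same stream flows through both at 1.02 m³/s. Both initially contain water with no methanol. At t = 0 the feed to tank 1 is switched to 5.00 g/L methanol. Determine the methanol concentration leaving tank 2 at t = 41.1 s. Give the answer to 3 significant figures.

Time constants: τᵢ = Vᵢ/Q for each well-mixed tank.
τ₁ = 31.0/1.02 = 30.392 s; τ₂ = 7.26/1.02 = 7.1176 s.
Tank 1: C₁ = C_in(1 − e^(−t/τ₁)). Tank 2 (τ₁ ≠ τ₂): C₂ = C_in[1 − (τ₁ e^(−t/τ₁) − τ₂ e^(−t/τ₂))/(τ₁ − τ₂)].
At t = 41.1: e^(−t/τ₁) = 0.25864, e^(−t/τ₂) = 0.0031061.
C₂ = 5.00·[1 − (30.392·0.25864 − 7.1176·0.0031061)/(23.275)] = 5.00·0.66322 = 3.3161 g/L.

3.32 g/L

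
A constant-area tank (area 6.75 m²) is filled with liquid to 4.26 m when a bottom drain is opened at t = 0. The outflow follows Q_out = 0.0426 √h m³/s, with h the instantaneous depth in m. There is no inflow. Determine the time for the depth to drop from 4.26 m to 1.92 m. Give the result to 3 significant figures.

Unsteady balance on liquid volume: A dh/dt = −0.0426 √h.
∫ h^(−1/2) dh = −(0.0426/A) ∫ dt, giving 2√h = 2√h₀ − (0.0426/A) t.
t = 2A(√h₀ − √h)/0.0426 = 2·6.75·(√4.26 − √1.92)/0.0426
  = 13.500 × (2.0640 − 1.3856) / 0.0426 = 214.97 s.

215 s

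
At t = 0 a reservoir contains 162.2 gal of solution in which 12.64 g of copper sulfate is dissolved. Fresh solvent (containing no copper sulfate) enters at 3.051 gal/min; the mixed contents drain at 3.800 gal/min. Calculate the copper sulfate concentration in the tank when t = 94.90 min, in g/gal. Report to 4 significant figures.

0.007440 g/gal

Total volume: dV/dt = Q_in − Q_out = -0.749000 gal/min, so V(t) = 162.2 − 0.749000 t and V(94.90) = 91.1199 gal.
Species balance (pure solvent in): dm/dt = −Q_out · m/V(t).
dm/m = −Q_out dt/(V₀ − 0.749000 t); integrating gives ln(m/m₀) = −(Q_out/(Q_in−Q_out)) ln(V/V₀).
m = m₀ (V₀/V)^(Q_out/(Q_in−Q_out)) = 12.64 × (162.2/91.1199)^(-5.07343) = 0.677905 g.
C = m/V = 0.677905/91.1199 = 0.00743971 g/gal.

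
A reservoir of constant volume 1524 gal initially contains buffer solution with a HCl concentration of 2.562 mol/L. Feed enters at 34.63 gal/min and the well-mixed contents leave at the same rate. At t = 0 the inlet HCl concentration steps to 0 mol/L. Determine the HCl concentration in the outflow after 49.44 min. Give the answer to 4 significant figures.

Transient balance on the dissolved component: V dC/dt = Q(C_in − C).
So dC/dt = (C_in − C)/τ with τ = V/Q = 1524/34.63 = 44.0081 min.
Solution: C(t) = C_in + (C₀ − C_in) e^(−t/τ).
C(49.44) = 0 + (2.562 − 0)·e^(−49.44/44.0081) = 0 + (2.56200)·0.325163 = 0.833067 mol/L.

0.8331 mol/L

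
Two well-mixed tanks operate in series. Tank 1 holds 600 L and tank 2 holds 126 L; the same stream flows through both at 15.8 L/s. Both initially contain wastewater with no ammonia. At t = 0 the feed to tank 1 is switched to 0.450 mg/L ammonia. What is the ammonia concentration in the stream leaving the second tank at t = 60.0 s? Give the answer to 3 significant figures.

Each tank obeys Vᵢ dCᵢ/dt = Q(Cᵢ₋₁ − Cᵢ), so τᵢ = Vᵢ/Q.
τ₁ = 600/15.8 = 37.975 s; τ₂ = 126/15.8 = 7.9747 s.
Tank 1: C₁ = C_in(1 − e^(−t/τ₁)). Tank 2 (τ₁ ≠ τ₂): C₂ = C_in[1 − (τ₁ e^(−t/τ₁) − τ₂ e^(−t/τ₂))/(τ₁ − τ₂)].
At t = 60.0: e^(−t/τ₁) = 0.20598, e^(−t/τ₂) = 0.00054007.
C₂ = 0.450·[1 − (37.975·0.20598 − 7.9747·0.00054007)/(30.000)] = 0.450·0.73942 = 0.33274 mg/L.

0.333 mg/L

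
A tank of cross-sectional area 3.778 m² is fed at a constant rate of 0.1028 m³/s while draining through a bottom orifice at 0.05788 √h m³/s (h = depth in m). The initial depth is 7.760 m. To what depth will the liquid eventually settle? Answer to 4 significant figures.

3.154 m

A dh/dt = Q_in − 0.05788 √h. Steady state requires inflow = outflow:
Q_in = 0.05788 √h_ss ⇒ √h_ss = 0.1028/0.05788 = 1.77609.
h_ss = 1.77609² = 3.15449 m. (Since h₀ = 7.760 m > h_ss, the level will fall toward this value.)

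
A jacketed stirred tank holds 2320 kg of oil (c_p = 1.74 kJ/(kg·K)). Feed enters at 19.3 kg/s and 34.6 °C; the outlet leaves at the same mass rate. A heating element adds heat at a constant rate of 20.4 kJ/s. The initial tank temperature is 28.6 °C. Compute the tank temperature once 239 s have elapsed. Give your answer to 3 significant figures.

34.3 °C

M c_p dT/dt = ṁ c_p (T_in − T) + Q̇.
τ = M/ṁ = 120.21 s; T_ss = T_in + Q̇/(ṁ c_p) = 34.6 + 20.4/(19.3·1.74) = 35.207 °C.
This is linear first-order; T(t) = T_ss + (T₀ − T_ss) e^(−t/τ).
T(239) = 35.207 + (-6.6075)·e^(−239/120.21) = 35.207 + (-6.6075)·0.13694 = 34.303 °C.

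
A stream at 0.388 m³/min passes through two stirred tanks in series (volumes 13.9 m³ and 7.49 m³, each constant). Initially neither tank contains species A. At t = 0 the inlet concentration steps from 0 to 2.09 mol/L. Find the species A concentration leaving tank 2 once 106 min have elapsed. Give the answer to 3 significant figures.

1.86 mol/L

Each tank obeys Vᵢ dCᵢ/dt = Q(Cᵢ₋₁ − Cᵢ), so τᵢ = Vᵢ/Q.
τ₁ = 13.9/0.388 = 35.825 min; τ₂ = 7.49/0.388 = 19.304 min.
Tank 1: C₁ = C_in(1 − e^(−t/τ₁)). Tank 2 (τ₁ ≠ τ₂): C₂ = C_in[1 − (τ₁ e^(−t/τ₁) − τ₂ e^(−t/τ₂))/(τ₁ − τ₂)].
At t = 106: e^(−t/τ₁) = 0.051879, e^(−t/τ₂) = 0.0041235.
C₂ = 2.09·[1 − (35.825·0.051879 − 19.304·0.0041235)/(16.521)] = 2.09·0.89232 = 1.8649 mol/L.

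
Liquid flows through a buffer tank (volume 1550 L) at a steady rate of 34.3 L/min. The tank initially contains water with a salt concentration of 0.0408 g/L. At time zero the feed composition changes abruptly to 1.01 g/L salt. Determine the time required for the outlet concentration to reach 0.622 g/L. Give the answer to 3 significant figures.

Species balance: V dC/dt = Q(C_in − C) ⇒ τ = V/Q = 45.190 min.
C(t) = C_in + (C₀ − C_in) e^(−t/τ). Set C = 0.622 and solve for t:
e^(−t/τ) = (C − C_in)/(C₀ − C_in) = (0.622 − 1.01)/(0.0408 − 1.01) = 0.40033
t = −τ ln(…) = 45.190 × 0.91547 = 41.369 min.

41.4 min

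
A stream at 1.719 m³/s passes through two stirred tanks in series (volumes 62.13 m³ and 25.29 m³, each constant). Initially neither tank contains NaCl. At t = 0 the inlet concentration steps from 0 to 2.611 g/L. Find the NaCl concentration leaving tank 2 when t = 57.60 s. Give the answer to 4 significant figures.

1.752 g/L

Species balance on tank i: dCᵢ/dt = (Cᵢ₋₁ − Cᵢ)/τᵢ with τᵢ = Vᵢ/Q.
τ₁ = 62.13/1.719 = 36.1431 s; τ₂ = 25.29/1.719 = 14.7120 s.
Solving the cascade with C₁(0)=C₂(0)=0 gives C₂(t) = C_in[1 − (τ₁ e^(−t/τ₁) − τ₂ e^(−t/τ₂))/(τ₁ − τ₂)].
At t = 57.60: e^(−t/τ₁) = 0.203180, e^(−t/τ₂) = 0.0199374.
C₂ = 2.611·[1 − (36.1431·0.203180 − 14.7120·0.0199374)/(21.4311)] = 2.611·0.671028 = 1.75205 g/L.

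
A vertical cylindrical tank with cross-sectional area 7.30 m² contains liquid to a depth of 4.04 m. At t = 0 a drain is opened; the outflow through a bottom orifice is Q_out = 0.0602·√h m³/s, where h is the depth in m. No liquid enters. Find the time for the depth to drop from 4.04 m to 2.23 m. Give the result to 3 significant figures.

125 s

Accumulation of liquid (constant cross-section A): A dh/dt = −0.0602 √h.
∫ h^(−1/2) dh = −(0.0602/A) ∫ dt, giving 2√h = 2√h₀ − (0.0602/A) t.
t = 2A(√h₀ − √h)/0.0602 = 2·7.30·(√4.04 − √2.23)/0.0602
  = 14.600 × (2.0100 − 1.4933) / 0.0602 = 125.30 s.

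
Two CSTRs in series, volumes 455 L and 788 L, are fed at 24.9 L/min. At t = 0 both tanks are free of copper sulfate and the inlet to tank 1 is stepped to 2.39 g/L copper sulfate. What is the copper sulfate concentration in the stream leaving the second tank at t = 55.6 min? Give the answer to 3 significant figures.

Time constants: τᵢ = Vᵢ/Q for each well-mixed tank.
τ₁ = 455/24.9 = 18.273 min; τ₂ = 788/24.9 = 31.647 min.
Solving the cascade with C₁(0)=C₂(0)=0 gives C₂(t) = C_in[1 − (τ₁ e^(−t/τ₁) − τ₂ e^(−t/τ₂))/(τ₁ − τ₂)].
At t = 55.6: e^(−t/τ₁) = 0.047705, e^(−t/τ₂) = 0.17258.
C₂ = 2.39·[1 − (18.273·0.047705 − 31.647·0.17258)/(-13.373)] = 2.39·0.65680 = 1.5697 g/L.

1.57 g/L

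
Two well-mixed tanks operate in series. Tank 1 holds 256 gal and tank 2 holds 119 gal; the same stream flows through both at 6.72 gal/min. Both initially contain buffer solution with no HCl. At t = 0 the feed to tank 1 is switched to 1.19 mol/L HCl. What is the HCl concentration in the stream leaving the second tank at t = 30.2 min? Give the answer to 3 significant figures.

0.371 mol/L

Time constants: τᵢ = Vᵢ/Q for each well-mixed tank.
τ₁ = 256/6.72 = 38.095 min; τ₂ = 119/6.72 = 17.708 min.
Tank 1: C₁ = C_in(1 − e^(−t/τ₁)). Tank 2 (τ₁ ≠ τ₂): C₂ = C_in[1 − (τ₁ e^(−t/τ₁) − τ₂ e^(−t/τ₂))/(τ₁ − τ₂)].
At t = 30.2: e^(−t/τ₁) = 0.45260, e^(−t/τ₂) = 0.18170.
C₂ = 1.19·[1 − (38.095·0.45260 − 17.708·0.18170)/(20.387)] = 1.19·0.31209 = 0.37139 mol/L.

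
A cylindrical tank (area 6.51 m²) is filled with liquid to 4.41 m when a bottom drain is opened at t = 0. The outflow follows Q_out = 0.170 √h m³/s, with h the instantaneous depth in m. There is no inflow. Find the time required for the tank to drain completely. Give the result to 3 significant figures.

161 s

With no inflow, A dh/dt = −0.170 √h.
This is separable: 2 d(√h)/dt = −0.170/A, so √h = √h₀ − (0.170/(2A)) t.
Tank is empty when √h = 0: t_empty = 2A√h₀/0.170.
t_empty = 2·6.51·√4.41/0.170 = 13.020·2.1000/0.170 = 160.84 s.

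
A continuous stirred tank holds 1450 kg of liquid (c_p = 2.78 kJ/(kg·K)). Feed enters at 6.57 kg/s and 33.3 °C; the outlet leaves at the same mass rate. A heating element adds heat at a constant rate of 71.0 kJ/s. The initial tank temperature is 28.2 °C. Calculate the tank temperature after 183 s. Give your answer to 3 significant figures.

33.3 °C

M c_p dT/dt = ṁ c_p (T_in − T) + Q̇.
τ = M/ṁ = 220.70 s; T_ss = T_in + Q̇/(ṁ c_p) = 33.3 + 71.0/(6.57·2.78) = 37.187 °C.
This is linear first-order; T(t) = T_ss + (T₀ − T_ss) e^(−t/τ).
T(183) = 37.187 + (-8.9873)·e^(−183/220.70) = 37.187 + (-8.9873)·0.43641 = 33.265 °C.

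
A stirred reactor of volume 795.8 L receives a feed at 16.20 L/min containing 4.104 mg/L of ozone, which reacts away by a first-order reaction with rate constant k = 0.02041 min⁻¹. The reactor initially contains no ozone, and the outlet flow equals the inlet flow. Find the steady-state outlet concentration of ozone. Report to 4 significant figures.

V dC/dt = Q(C_in − C) − k V C.
At steady state: 0 = Q C_in − (Q + kV) C_ss, so C_ss = Q C_in/(Q + kV).
C_ss = 16.20·4.104/(16.20 + 0.02041·795.8) = 66.4848/32.4423 = 2.04933 mg/L.

2.049 mg/L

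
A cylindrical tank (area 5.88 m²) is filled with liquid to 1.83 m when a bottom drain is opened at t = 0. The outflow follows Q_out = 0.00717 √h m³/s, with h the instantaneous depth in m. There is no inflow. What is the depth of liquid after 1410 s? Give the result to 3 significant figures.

0.243 m

Volume balance on the tank: A dh/dt = −0.00717 √h.
Separate and integrate: 2(√h − √h₀) = −(0.00717/A) t.
√h = √1.83 − 0.00717·1410/(2·5.88) = 1.3528 − 0.85967 = 0.49311.
h = 0.49311² = 0.24315 m.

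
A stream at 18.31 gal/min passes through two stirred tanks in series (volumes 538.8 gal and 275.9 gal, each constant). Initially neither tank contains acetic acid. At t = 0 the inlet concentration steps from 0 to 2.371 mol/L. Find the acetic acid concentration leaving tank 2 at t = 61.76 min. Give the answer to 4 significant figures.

Time constants: τᵢ = Vᵢ/Q for each well-mixed tank.
τ₁ = 538.8/18.31 = 29.4265 min; τ₂ = 275.9/18.31 = 15.0683 min.
Solving the cascade with C₁(0)=C₂(0)=0 gives C₂(t) = C_in[1 − (τ₁ e^(−t/τ₁) − τ₂ e^(−t/τ₂))/(τ₁ − τ₂)].
At t = 61.76: e^(−t/τ₁) = 0.122605, e^(−t/τ₂) = 0.0165946.
C₂ = 2.371·[1 − (29.4265·0.122605 − 15.0683·0.0165946)/(14.3583)] = 2.371·0.766142 = 1.81652 mol/L.

1.817 mol/L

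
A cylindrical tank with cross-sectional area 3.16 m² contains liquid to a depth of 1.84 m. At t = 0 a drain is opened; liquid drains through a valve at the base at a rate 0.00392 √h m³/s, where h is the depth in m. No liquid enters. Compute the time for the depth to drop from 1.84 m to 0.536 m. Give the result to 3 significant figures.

1010 s

With no inflow, A dh/dt = −0.00392 √h.
This is separable: 2 d(√h)/dt = −0.00392/A, so √h = √h₀ − (0.00392/(2A)) t.
t = 2A(√h₀ − √h)/0.00392 = 2·3.16·(√1.84 − √0.536)/0.00392
  = 6.3200 × (1.3565 − 0.73212) / 0.00392 = 1006.6 s.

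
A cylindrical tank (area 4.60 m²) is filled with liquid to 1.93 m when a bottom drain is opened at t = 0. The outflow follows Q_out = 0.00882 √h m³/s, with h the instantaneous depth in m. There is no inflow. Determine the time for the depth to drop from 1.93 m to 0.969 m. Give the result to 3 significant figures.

422 s

Volume balance on the tank: A dh/dt = −0.00882 √h.
This is separable: 2 d(√h)/dt = −0.00882/A, so √h = √h₀ − (0.00882/(2A)) t.
t = 2A(√h₀ − √h)/0.00882 = 2·4.60·(√1.93 − √0.969)/0.00882
  = 9.2000 × (1.3892 − 0.98438) / 0.00882 = 422.31 s.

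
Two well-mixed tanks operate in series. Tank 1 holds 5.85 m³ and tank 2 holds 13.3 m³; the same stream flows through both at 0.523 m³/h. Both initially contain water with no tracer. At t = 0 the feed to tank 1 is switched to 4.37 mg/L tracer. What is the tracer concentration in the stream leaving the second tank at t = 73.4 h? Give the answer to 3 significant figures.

3.94 mg/L

Time constants: τᵢ = Vᵢ/Q for each well-mixed tank.
τ₁ = 5.85/0.523 = 11.185 h; τ₂ = 13.3/0.523 = 25.430 h.
Solving the cascade with C₁(0)=C₂(0)=0 gives C₂(t) = C_in[1 − (τ₁ e^(−t/τ₁) − τ₂ e^(−t/τ₂))/(τ₁ − τ₂)].
At t = 73.4: e^(−t/τ₁) = 0.0014129, e^(−t/τ₂) = 0.055781.
C₂ = 4.37·[1 − (11.185·0.0014129 − 25.430·0.055781)/(-14.245)] = 4.37·0.90153 = 3.9397 mg/L.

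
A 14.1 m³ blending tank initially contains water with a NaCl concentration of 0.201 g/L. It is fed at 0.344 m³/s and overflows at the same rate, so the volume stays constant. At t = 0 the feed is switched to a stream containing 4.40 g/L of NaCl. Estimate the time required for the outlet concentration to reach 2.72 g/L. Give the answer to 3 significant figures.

37.5 s

Species balance: V dC/dt = Q(C_in − C) ⇒ τ = V/Q = 40.988 s.
C(t) = C_in + (C₀ − C_in) e^(−t/τ). Set C = 2.72 and solve for t:
e^(−t/τ) = (C − C_in)/(C₀ − C_in) = (2.72 − 4.40)/(0.201 − 4.40) = 0.40010
t = −τ ln(…) = 40.988 × 0.91605 = 37.548 s.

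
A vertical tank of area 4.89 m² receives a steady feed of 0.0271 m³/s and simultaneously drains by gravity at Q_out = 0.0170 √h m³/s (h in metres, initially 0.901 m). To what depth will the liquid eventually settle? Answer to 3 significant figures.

2.54 m

Mass balance (ρ constant): A dh/dt = Q_in − 0.0170 √h. At steady state dh/dt = 0:
Q_in = 0.0170 √h_ss ⇒ √h_ss = 0.0271/0.0170 = 1.5941.
h_ss = 1.5941² = 2.5412 m. (Since h₀ = 0.901 m < h_ss, the level will rise toward this value.)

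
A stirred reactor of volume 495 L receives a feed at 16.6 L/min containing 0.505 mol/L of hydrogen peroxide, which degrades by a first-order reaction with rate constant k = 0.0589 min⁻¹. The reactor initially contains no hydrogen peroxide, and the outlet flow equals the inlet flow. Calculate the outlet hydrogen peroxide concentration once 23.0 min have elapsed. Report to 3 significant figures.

0.161 mol/L

V dC/dt = Q(C_in − C) − k V C.
dC/dt = (Q/V) C_in − (Q/V + k) C; effective rate a = Q/V + k = 0.033535 + 0.0589 = 0.092435 min⁻¹.
C_ss = Q C_in/(Q + kV) = 0.18321 mol/L; C(t) = C_ss + (C₀ − C_ss) e^(−a t).
C(23.0) = 0.18321 + (-0.18321)·e^(−0.092435·23.0) = 0.18321 + (-0.18321)·0.11931 = 0.16135 mol/L.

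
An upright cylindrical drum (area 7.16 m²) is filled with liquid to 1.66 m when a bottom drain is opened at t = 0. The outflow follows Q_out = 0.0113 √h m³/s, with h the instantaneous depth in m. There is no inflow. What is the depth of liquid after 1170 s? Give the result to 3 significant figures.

With no inflow, A dh/dt = −0.0113 √h.
This is separable: 2 d(√h)/dt = −0.0113/A, so √h = √h₀ − (0.0113/(2A)) t.
√h = √1.66 − 0.0113·1170/(2·7.16) = 1.2884 − 0.92325 = 0.36516.
h = 0.36516² = 0.13334 m.

0.133 m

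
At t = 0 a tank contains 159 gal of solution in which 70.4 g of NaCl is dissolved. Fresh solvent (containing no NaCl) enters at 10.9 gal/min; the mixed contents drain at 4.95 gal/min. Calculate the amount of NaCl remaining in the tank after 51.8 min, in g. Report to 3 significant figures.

Let m(t) be the amount of NaCl. Volume: V(t) = V₀ + (Q_in − Q_out) t = 159 + 5.9500 t; V(51.8) = 467.21 gal.
No NaCl enters, so dm/dt = −Q_out · (m/V).
Separate: dm/m = −Q_out dt/V(t) ⇒ ln(m/m₀) = −(Q_out/(Q_in−Q_out)) ln(V/V₀).
m = m₀ (V₀/V)^(Q_out/(Q_in−Q_out)) = 70.4 × (159/467.21)^(0.83193) = 28.717 g.

28.7 g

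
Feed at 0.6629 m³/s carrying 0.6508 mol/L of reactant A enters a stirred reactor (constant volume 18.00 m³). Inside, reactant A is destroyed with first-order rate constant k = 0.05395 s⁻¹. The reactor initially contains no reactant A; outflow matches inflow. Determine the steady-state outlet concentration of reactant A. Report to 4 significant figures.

V dC/dt = Q(C_in − C) − k V C.
Steady state (dC/dt = 0): C_ss = Q C_in/(Q + kV) = C_in/(1 + kV/Q).
C_ss = 0.6629·0.6508/(0.6629 + 0.05395·18.00) = 0.431415/1.63400 = 0.264024 mol/L.

0.2640 mol/L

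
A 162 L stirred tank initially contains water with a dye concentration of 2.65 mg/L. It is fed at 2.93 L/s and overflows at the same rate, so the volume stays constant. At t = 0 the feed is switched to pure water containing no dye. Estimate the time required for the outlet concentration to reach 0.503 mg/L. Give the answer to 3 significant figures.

91.9 s

Species balance: V dC/dt = Q(C_in − C) ⇒ τ = V/Q = 55.290 s.
C(t) = C_in + (C₀ − C_in) e^(−t/τ). Set C = 0.503 and solve for t:
e^(−t/τ) = (C − C_in)/(C₀ − C_in) = (0.503 − 0)/(2.65 − 0) = 0.18981
t = −τ ln(…) = 55.290 × 1.6617 = 91.877 s.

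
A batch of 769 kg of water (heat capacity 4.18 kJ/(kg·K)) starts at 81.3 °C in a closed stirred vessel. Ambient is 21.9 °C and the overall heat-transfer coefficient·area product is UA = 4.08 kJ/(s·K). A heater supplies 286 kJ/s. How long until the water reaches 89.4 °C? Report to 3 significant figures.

1120 s

Lumped-capacitance energy balance: M c_p dT/dt = UA(T_amb − T) + Q̇.
τ = M c_p/UA = 787.85 s; T_ss = T_amb + Q̇/UA = 21.9 + 286/4.08 = 91.998 °C.
T(t) = T_ss + (T₀ − T_ss)e^(−t/τ); set T = 89.4:
t = −τ ln[(T − T_ss)/(T₀ − T_ss)] = −787.85 · ln(0.24285) = 1115.0 s.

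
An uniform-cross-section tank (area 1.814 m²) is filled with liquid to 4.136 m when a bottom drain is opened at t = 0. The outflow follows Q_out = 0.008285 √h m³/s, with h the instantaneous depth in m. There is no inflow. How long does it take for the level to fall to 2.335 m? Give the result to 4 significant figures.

221.4 s

With no inflow, A dh/dt = −0.008285 √h.
This is separable: 2 d(√h)/dt = −0.008285/A, so √h = √h₀ − (0.008285/(2A)) t.
t = 2A(√h₀ − √h)/0.008285 = 2·1.814·(√4.136 − √2.335)/0.008285
  = 3.62800 × (2.03372 − 1.52807) / 0.008285 = 221.422 s.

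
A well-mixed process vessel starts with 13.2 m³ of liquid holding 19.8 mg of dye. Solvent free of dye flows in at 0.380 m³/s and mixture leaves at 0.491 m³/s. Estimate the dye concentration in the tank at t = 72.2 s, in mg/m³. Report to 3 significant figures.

Let m(t) be the amount of dye. Volume: V(t) = V₀ + (Q_in − Q_out) t = 13.2 − 0.11100 t; V(72.2) = 5.1858 m³.
Species balance (pure solvent in): dm/dt = −Q_out · m/V(t).
dm/m = −Q_out dt/(V₀ − 0.11100 t); integrating gives ln(m/m₀) = −(Q_out/(Q_in−Q_out)) ln(V/V₀).
m = m₀ (V₀/V)^(Q_out/(Q_in−Q_out)) = 19.8 × (13.2/5.1858)^(-4.4234) = 0.31756 mg.
C = m/V = 0.31756/5.1858 = 0.061236 mg/m³.

0.0612 mg/m³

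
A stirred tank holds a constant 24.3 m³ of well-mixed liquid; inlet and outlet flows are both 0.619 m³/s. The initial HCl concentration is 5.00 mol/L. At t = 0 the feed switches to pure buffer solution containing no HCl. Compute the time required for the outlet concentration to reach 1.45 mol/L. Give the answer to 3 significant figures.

48.6 s

Species balance: V dC/dt = Q(C_in − C) ⇒ τ = V/Q = 39.257 s.
C(t) = C_in + (C₀ − C_in) e^(−t/τ). Set C = 1.45 and solve for t:
e^(−t/τ) = (C − C_in)/(C₀ − C_in) = (1.45 − 0)/(5.00 − 0) = 0.29000
t = −τ ln(…) = 39.257 × 1.2379 = 48.595 s.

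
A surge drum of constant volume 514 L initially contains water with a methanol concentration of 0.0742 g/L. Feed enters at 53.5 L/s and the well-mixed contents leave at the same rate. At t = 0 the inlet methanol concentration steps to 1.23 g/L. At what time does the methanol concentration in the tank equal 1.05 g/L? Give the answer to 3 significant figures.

17.9 s

Mass balance on the solute (V constant): V dC/dt = Q(C_in − C), so τ = V/Q = 9.6075 s.
C(t) = C_in + (C₀ − C_in) e^(−t/τ). Set C = 1.05 and solve for t:
e^(−t/τ) = (C − C_in)/(C₀ − C_in) = (1.05 − 1.23)/(0.0742 − 1.23) = 0.15574
t = −τ ln(…) = 9.6075 × 1.8596 = 17.866 s.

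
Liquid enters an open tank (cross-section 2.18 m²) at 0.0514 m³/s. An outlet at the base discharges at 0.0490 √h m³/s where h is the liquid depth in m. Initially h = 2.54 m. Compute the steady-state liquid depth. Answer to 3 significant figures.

1.10 m

A dh/dt = Q_in − 0.0490 √h. Steady state requires inflow = outflow:
Q_in = 0.0490 √h_ss ⇒ √h_ss = 0.0514/0.0490 = 1.0490.
h_ss = 1.0490² = 1.1004 m. (Since h₀ = 2.54 m > h_ss, the level will fall toward this value.)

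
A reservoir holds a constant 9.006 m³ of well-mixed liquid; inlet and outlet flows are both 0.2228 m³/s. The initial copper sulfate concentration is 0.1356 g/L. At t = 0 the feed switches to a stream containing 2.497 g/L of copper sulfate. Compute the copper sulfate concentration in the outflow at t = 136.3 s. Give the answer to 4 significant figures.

Accumulation = in − out for the solute gives V dC/dt = Q(C_in − C).
Time constant τ = V/Q = 9.006/0.2228 = 40.4219 s.
C approaches C_in exponentially: C(t) = C_in + (C₀ − C_in) e^(−t/τ).
C(136.3) = 2.497 + (0.1356 − 2.497)·e^(−136.3/40.4219) = 2.497 + (-2.36140)·0.0343232 = 2.41595 g/L.

2.416 g/L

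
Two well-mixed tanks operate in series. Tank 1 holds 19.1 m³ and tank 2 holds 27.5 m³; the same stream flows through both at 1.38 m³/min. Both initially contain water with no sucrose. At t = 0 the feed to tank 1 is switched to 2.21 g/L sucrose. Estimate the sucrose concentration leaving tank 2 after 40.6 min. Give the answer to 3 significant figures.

Each tank obeys Vᵢ dCᵢ/dt = Q(Cᵢ₋₁ − Cᵢ), so τᵢ = Vᵢ/Q.
τ₁ = 19.1/1.38 = 13.841 min; τ₂ = 27.5/1.38 = 19.928 min.
Tank 1: C₁ = C_in(1 − e^(−t/τ₁)). Tank 2 (τ₁ ≠ τ₂): C₂ = C_in[1 − (τ₁ e^(−t/τ₁) − τ₂ e^(−t/τ₂))/(τ₁ − τ₂)].
At t = 40.6: e^(−t/τ₁) = 0.053216, e^(−t/τ₂) = 0.13037.
C₂ = 2.21·[1 − (13.841·0.053216 − 19.928·0.13037)/(-6.0870)] = 2.21·0.69420 = 1.5342 g/L.

1.53 g/L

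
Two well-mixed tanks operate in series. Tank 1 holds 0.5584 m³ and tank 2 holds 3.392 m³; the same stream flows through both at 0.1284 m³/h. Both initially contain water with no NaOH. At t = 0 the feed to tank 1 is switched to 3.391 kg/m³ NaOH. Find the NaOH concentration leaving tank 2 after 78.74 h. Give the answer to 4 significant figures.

3.185 kg/m³

Time constants: τᵢ = Vᵢ/Q for each well-mixed tank.
τ₁ = 0.5584/0.1284 = 4.34891 h; τ₂ = 3.392/0.1284 = 26.4174 h.
Solving the cascade with C₁(0)=C₂(0)=0 gives C₂(t) = C_in[1 − (τ₁ e^(−t/τ₁) − τ₂ e^(−t/τ₂))/(τ₁ − τ₂)].
At t = 78.74: e^(−t/τ₁) = 1.37025e-08, e^(−t/τ₂) = 0.0507621.
C₂ = 3.391·[1 − (4.34891·1.37025e-08 − 26.4174·0.0507621)/(-22.0685)] = 3.391·0.939235 = 3.18494 kg/m³.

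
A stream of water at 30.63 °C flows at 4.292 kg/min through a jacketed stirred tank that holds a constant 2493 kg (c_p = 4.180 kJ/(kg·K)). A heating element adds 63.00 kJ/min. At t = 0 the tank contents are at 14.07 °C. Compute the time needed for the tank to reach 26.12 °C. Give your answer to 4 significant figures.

M c_p dT/dt = ṁ c_p (T_in − T) + Q̇.
τ = M/ṁ = 580.848 min; T_ss = T_in + Q̇/(ṁ c_p) = 34.1416 °C.
T(t) = T_ss + (T₀ − T_ss) e^(−t/τ). Set T = 26.12:
e^(−t/τ) = (26.12 − 34.1416)/(14.07 − 34.1416) = 0.399649
t = −580.848 · ln(0.399649) = 532.735 min.

532.7 min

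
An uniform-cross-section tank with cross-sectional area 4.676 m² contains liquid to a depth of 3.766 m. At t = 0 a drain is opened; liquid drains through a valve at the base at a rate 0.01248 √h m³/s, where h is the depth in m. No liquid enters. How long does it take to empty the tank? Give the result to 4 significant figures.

A dh/dt = −Q_out = −0.01248 √h.
∫ h^(−1/2) dh = −(0.01248/A) ∫ dt, giving 2√h = 2√h₀ − (0.01248/A) t.
Tank is empty when √h = 0: t_empty = 2A√h₀/0.01248.
t_empty = 2·4.676·√3.766/0.01248 = 9.35200·1.94062/0.01248 = 1454.22 s.

1454 s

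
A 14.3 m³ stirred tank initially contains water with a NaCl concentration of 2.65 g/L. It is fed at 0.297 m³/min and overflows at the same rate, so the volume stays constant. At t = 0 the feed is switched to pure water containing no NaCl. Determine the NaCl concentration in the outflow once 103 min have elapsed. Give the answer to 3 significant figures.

Species balance on the tank: V dC/dt = Q(C_in − C).
Time constant τ = V/Q = 14.3/0.297 = 48.148 min.
Solution: C(t) = C_in + (C₀ − C_in) e^(−t/τ).
C(103) = 0 + (2.65 − 0)·e^(−103/48.148) = 0 + (2.6500)·0.11775 = 0.31203 g/L.

0.312 g/L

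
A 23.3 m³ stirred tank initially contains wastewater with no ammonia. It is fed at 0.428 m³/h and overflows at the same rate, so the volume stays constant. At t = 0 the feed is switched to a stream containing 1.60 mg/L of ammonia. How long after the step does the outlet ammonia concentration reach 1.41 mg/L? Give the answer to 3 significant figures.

Unsteady species balance (constant V, well mixed): V dC/dt = Q(C_in − C), so τ = V/Q = 54.439 h.
C(t) = C_in + (C₀ − C_in) e^(−t/τ). Set C = 1.41 and solve for t:
e^(−t/τ) = (C − C_in)/(C₀ − C_in) = (1.41 − 1.60)/(0 − 1.60) = 0.11875
t = −τ ln(…) = 54.439 × 2.1307 = 116.00 h.

116 h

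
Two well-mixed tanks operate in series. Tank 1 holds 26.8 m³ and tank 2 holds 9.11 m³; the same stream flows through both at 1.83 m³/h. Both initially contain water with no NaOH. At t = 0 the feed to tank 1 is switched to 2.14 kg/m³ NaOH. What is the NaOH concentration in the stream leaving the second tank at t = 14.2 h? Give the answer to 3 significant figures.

Time constants: τᵢ = Vᵢ/Q for each well-mixed tank.
τ₁ = 26.8/1.83 = 14.645 h; τ₂ = 9.11/1.83 = 4.9781 h.
Solving the cascade with C₁(0)=C₂(0)=0 gives C₂(t) = C_in[1 − (τ₁ e^(−t/τ₁) − τ₂ e^(−t/τ₂))/(τ₁ − τ₂)].
At t = 14.2: e^(−t/τ₁) = 0.37922, e^(−t/τ₂) = 0.057702.
C₂ = 2.14·[1 − (14.645·0.37922 − 4.9781·0.057702)/(9.6667)] = 2.14·0.45520 = 0.97412 kg/m³.

0.974 kg/m³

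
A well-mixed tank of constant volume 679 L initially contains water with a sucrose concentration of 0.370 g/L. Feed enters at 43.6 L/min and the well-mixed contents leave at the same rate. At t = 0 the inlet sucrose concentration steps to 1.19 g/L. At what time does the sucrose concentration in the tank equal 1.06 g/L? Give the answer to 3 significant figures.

28.7 min

Accumulation = in − out for the solute gives V dC/dt = Q(C_in − C), so τ = V/Q = 15.573 min.
C(t) = C_in + (C₀ − C_in) e^(−t/τ). Set C = 1.06 and solve for t:
e^(−t/τ) = (C − C_in)/(C₀ − C_in) = (1.06 − 1.19)/(0.370 − 1.19) = 0.15854
t = −τ ln(…) = 15.573 × 1.8418 = 28.683 min.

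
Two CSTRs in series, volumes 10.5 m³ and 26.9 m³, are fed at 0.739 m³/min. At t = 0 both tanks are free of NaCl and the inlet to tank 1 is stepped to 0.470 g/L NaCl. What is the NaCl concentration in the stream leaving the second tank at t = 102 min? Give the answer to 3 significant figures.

0.423 g/L

Each tank obeys Vᵢ dCᵢ/dt = Q(Cᵢ₋₁ − Cᵢ), so τᵢ = Vᵢ/Q.
τ₁ = 10.5/0.739 = 14.208 min; τ₂ = 26.9/0.739 = 36.401 min.
Tank 1: C₁ = C_in(1 − e^(−t/τ₁)). Tank 2 (τ₁ ≠ τ₂): C₂ = C_in[1 − (τ₁ e^(−t/τ₁) − τ₂ e^(−t/τ₂))/(τ₁ − τ₂)].
At t = 102: e^(−t/τ₁) = 0.00076254, e^(−t/τ₂) = 0.060679.
C₂ = 0.470·[1 − (14.208·0.00076254 − 36.401·0.060679)/(-22.192)] = 0.470·0.90096 = 0.42345 g/L.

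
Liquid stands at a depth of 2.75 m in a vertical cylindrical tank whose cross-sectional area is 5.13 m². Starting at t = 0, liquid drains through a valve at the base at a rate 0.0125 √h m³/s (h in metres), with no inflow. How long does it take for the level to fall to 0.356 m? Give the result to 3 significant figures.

With no inflow, A dh/dt = −0.0125 √h.
This is separable: 2 d(√h)/dt = −0.0125/A, so √h = √h₀ − (0.0125/(2A)) t.
t = 2A(√h₀ − √h)/0.0125 = 2·5.13·(√2.75 − √0.356)/0.0125
  = 10.260 × (1.6583 − 0.59666) / 0.0125 = 871.41 s.

871 s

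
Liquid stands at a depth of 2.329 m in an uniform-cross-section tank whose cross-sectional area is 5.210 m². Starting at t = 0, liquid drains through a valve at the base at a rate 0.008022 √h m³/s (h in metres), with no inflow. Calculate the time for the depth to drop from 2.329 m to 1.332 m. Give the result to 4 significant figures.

483.2 s

With no inflow, A dh/dt = −0.008022 √h.
This is separable: 2 d(√h)/dt = −0.008022/A, so √h = √h₀ − (0.008022/(2A)) t.
t = 2A(√h₀ − √h)/0.008022 = 2·5.210·(√2.329 − √1.332)/0.008022
  = 10.4200 × (1.52611 − 1.15412) / 0.008022 = 483.179 s.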